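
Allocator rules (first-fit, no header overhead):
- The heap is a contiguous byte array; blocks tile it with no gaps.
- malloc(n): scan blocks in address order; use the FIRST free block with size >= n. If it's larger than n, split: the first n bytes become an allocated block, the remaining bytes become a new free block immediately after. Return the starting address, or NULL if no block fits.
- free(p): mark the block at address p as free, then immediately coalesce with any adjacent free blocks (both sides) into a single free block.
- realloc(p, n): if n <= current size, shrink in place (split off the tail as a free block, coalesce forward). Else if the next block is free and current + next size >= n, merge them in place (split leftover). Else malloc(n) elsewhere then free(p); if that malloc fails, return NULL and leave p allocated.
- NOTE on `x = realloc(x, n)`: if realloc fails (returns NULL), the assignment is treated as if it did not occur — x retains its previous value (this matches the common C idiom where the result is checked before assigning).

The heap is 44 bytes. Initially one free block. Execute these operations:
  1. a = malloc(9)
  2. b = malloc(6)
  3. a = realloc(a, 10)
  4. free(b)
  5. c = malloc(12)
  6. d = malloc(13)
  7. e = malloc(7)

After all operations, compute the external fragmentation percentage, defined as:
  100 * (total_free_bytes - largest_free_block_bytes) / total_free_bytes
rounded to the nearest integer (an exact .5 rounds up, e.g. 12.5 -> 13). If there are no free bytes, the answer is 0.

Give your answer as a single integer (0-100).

Answer: 33

Derivation:
Op 1: a = malloc(9) -> a = 0; heap: [0-8 ALLOC][9-43 FREE]
Op 2: b = malloc(6) -> b = 9; heap: [0-8 ALLOC][9-14 ALLOC][15-43 FREE]
Op 3: a = realloc(a, 10) -> a = 15; heap: [0-8 FREE][9-14 ALLOC][15-24 ALLOC][25-43 FREE]
Op 4: free(b) -> (freed b); heap: [0-14 FREE][15-24 ALLOC][25-43 FREE]
Op 5: c = malloc(12) -> c = 0; heap: [0-11 ALLOC][12-14 FREE][15-24 ALLOC][25-43 FREE]
Op 6: d = malloc(13) -> d = 25; heap: [0-11 ALLOC][12-14 FREE][15-24 ALLOC][25-37 ALLOC][38-43 FREE]
Op 7: e = malloc(7) -> e = NULL; heap: [0-11 ALLOC][12-14 FREE][15-24 ALLOC][25-37 ALLOC][38-43 FREE]
Free blocks: [3 6] total_free=9 largest=6 -> 100*(9-6)/9 = 300/9 ≈ 33.333 -> rounds to 33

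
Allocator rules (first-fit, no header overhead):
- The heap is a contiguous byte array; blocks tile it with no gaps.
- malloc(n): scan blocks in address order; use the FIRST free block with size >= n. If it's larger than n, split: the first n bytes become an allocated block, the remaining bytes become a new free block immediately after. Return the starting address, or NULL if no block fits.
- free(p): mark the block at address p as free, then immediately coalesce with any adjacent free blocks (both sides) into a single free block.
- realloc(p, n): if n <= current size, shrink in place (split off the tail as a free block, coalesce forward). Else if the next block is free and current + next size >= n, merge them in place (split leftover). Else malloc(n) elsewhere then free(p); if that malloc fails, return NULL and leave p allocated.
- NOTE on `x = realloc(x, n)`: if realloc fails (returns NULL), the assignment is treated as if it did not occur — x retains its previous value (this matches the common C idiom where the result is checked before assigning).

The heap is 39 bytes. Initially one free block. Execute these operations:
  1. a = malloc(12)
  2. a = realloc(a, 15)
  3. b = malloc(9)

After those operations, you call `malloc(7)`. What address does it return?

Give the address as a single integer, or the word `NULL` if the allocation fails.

Answer: 24

Derivation:
Op 1: a = malloc(12) -> a = 0; heap: [0-11 ALLOC][12-38 FREE]
Op 2: a = realloc(a, 15) -> a = 0; heap: [0-14 ALLOC][15-38 FREE]
Op 3: b = malloc(9) -> b = 15; heap: [0-14 ALLOC][15-23 ALLOC][24-38 FREE]
malloc(7): first-fit scan over [0-14 ALLOC][15-23 ALLOC][24-38 FREE] -> 24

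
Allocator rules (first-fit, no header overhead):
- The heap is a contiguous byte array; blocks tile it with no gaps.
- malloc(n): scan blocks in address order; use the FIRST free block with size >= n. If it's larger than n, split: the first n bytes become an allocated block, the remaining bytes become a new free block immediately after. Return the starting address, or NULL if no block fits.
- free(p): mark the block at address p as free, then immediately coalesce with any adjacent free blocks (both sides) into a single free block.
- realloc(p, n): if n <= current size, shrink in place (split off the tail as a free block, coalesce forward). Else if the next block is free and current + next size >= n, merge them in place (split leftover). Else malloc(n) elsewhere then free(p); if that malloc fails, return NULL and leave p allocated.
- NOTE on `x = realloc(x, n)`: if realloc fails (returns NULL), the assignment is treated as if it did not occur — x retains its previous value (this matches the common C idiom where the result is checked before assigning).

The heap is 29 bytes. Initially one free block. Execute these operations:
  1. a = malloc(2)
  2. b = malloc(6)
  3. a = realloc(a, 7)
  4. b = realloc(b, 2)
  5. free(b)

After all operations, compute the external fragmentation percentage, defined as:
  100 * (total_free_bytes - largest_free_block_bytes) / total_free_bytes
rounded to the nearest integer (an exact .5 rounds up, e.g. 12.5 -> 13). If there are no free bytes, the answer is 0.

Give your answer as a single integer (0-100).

Answer: 36

Derivation:
Op 1: a = malloc(2) -> a = 0; heap: [0-1 ALLOC][2-28 FREE]
Op 2: b = malloc(6) -> b = 2; heap: [0-1 ALLOC][2-7 ALLOC][8-28 FREE]
Op 3: a = realloc(a, 7) -> a = 8; heap: [0-1 FREE][2-7 ALLOC][8-14 ALLOC][15-28 FREE]
Op 4: b = realloc(b, 2) -> b = 2; heap: [0-1 FREE][2-3 ALLOC][4-7 FREE][8-14 ALLOC][15-28 FREE]
Op 5: free(b) -> (freed b); heap: [0-7 FREE][8-14 ALLOC][15-28 FREE]
Free blocks: [8 14] total_free=22 largest=14 -> 100*(22-14)/22 = 800/22 ≈ 36.364 -> rounds to 36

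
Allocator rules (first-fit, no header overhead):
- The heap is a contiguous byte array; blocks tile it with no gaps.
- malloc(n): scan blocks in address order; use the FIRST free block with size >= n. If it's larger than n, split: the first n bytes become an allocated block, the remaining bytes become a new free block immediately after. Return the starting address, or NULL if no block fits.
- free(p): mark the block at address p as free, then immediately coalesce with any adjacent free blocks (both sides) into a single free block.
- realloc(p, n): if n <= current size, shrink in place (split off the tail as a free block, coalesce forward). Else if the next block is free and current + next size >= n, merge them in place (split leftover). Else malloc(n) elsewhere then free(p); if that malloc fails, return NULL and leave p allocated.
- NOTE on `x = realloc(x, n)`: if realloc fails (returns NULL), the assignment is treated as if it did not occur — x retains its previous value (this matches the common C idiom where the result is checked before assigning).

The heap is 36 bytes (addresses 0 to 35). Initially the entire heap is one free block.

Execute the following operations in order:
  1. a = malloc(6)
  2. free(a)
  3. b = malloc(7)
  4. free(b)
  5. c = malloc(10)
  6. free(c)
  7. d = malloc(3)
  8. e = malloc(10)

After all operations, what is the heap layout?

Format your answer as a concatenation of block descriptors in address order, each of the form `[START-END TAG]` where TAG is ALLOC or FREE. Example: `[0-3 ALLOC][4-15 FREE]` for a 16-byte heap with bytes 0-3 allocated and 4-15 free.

Answer: [0-2 ALLOC][3-12 ALLOC][13-35 FREE]

Derivation:
Op 1: a = malloc(6) -> a = 0; heap: [0-5 ALLOC][6-35 FREE]
Op 2: free(a) -> (freed a); heap: [0-35 FREE]
Op 3: b = malloc(7) -> b = 0; heap: [0-6 ALLOC][7-35 FREE]
Op 4: free(b) -> (freed b); heap: [0-35 FREE]
Op 5: c = malloc(10) -> c = 0; heap: [0-9 ALLOC][10-35 FREE]
Op 6: free(c) -> (freed c); heap: [0-35 FREE]
Op 7: d = malloc(3) -> d = 0; heap: [0-2 ALLOC][3-35 FREE]
Op 8: e = malloc(10) -> e = 3; heap: [0-2 ALLOC][3-12 ALLOC][13-35 FREE]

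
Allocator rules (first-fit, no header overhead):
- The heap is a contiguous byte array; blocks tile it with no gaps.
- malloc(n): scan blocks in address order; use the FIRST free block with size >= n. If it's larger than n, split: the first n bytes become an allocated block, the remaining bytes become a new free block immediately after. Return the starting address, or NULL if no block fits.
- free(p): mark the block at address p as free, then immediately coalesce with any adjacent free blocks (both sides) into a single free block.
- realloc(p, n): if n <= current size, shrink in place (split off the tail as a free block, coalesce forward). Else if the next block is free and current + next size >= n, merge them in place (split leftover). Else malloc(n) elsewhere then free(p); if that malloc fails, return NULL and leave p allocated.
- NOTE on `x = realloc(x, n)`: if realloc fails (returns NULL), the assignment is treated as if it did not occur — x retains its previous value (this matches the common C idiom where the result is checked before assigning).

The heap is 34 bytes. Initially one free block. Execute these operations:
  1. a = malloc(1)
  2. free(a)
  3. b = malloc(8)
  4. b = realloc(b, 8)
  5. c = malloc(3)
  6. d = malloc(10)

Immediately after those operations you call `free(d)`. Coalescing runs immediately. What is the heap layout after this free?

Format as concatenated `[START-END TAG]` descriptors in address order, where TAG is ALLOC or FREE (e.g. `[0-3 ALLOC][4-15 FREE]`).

Answer: [0-7 ALLOC][8-10 ALLOC][11-33 FREE]

Derivation:
Op 1: a = malloc(1) -> a = 0; heap: [0-0 ALLOC][1-33 FREE]
Op 2: free(a) -> (freed a); heap: [0-33 FREE]
Op 3: b = malloc(8) -> b = 0; heap: [0-7 ALLOC][8-33 FREE]
Op 4: b = realloc(b, 8) -> b = 0; heap: [0-7 ALLOC][8-33 FREE]
Op 5: c = malloc(3) -> c = 8; heap: [0-7 ALLOC][8-10 ALLOC][11-33 FREE]
Op 6: d = malloc(10) -> d = 11; heap: [0-7 ALLOC][8-10 ALLOC][11-20 ALLOC][21-33 FREE]
free(d): d = 11 -> block [11-20 ALLOC]; mark free, coalesce with adjacent free neighbors -> [0-7 ALLOC][8-10 ALLOC][11-33 FREE]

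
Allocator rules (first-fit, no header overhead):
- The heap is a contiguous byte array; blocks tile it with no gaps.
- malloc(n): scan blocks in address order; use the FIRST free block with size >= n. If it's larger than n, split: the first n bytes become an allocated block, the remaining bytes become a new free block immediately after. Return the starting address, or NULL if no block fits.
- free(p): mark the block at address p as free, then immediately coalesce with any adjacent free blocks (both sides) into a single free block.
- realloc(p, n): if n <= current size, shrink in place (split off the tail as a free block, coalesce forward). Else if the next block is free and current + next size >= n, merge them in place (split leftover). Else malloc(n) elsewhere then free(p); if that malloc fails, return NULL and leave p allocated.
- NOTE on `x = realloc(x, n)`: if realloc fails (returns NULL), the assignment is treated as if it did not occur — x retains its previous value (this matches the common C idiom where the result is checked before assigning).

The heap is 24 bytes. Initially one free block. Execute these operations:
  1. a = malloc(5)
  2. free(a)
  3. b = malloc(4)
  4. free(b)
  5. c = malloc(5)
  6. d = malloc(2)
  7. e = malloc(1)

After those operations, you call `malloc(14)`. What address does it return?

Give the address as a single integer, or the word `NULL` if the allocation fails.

Answer: 8

Derivation:
Op 1: a = malloc(5) -> a = 0; heap: [0-4 ALLOC][5-23 FREE]
Op 2: free(a) -> (freed a); heap: [0-23 FREE]
Op 3: b = malloc(4) -> b = 0; heap: [0-3 ALLOC][4-23 FREE]
Op 4: free(b) -> (freed b); heap: [0-23 FREE]
Op 5: c = malloc(5) -> c = 0; heap: [0-4 ALLOC][5-23 FREE]
Op 6: d = malloc(2) -> d = 5; heap: [0-4 ALLOC][5-6 ALLOC][7-23 FREE]
Op 7: e = malloc(1) -> e = 7; heap: [0-4 ALLOC][5-6 ALLOC][7-7 ALLOC][8-23 FREE]
malloc(14): first-fit scan over [0-4 ALLOC][5-6 ALLOC][7-7 ALLOC][8-23 FREE] -> 8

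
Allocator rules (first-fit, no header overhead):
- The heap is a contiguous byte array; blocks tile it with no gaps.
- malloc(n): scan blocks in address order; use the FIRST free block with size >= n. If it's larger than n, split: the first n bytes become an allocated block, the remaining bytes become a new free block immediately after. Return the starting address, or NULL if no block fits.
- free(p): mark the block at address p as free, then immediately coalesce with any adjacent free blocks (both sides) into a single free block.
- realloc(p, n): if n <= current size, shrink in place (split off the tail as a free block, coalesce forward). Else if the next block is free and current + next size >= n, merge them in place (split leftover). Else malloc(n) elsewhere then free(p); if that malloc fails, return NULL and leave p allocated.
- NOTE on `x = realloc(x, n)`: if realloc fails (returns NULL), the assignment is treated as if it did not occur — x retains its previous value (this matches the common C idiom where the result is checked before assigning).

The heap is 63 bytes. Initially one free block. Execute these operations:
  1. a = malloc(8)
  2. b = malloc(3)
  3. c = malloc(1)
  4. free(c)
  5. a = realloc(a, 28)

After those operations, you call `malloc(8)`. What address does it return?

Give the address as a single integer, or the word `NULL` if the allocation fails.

Answer: 0

Derivation:
Op 1: a = malloc(8) -> a = 0; heap: [0-7 ALLOC][8-62 FREE]
Op 2: b = malloc(3) -> b = 8; heap: [0-7 ALLOC][8-10 ALLOC][11-62 FREE]
Op 3: c = malloc(1) -> c = 11; heap: [0-7 ALLOC][8-10 ALLOC][11-11 ALLOC][12-62 FREE]
Op 4: free(c) -> (freed c); heap: [0-7 ALLOC][8-10 ALLOC][11-62 FREE]
Op 5: a = realloc(a, 28) -> a = 11; heap: [0-7 FREE][8-10 ALLOC][11-38 ALLOC][39-62 FREE]
malloc(8): first-fit scan over [0-7 FREE][8-10 ALLOC][11-38 ALLOC][39-62 FREE] -> 0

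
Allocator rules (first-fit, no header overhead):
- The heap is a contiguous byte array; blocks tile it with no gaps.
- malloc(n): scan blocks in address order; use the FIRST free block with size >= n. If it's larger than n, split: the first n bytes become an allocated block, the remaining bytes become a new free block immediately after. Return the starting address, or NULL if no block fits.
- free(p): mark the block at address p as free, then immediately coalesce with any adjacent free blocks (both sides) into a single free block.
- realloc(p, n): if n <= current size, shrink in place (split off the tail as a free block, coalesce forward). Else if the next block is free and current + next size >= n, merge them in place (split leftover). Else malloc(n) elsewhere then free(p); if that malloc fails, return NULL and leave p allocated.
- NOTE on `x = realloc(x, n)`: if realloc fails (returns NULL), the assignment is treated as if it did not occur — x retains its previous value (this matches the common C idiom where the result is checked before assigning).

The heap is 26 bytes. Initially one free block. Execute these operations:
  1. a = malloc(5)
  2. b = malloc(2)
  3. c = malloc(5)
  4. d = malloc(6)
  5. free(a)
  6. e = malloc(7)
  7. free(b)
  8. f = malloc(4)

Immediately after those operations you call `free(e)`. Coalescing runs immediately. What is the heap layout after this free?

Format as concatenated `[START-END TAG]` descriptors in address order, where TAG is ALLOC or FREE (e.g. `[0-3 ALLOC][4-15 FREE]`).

Answer: [0-3 ALLOC][4-6 FREE][7-11 ALLOC][12-17 ALLOC][18-25 FREE]

Derivation:
Op 1: a = malloc(5) -> a = 0; heap: [0-4 ALLOC][5-25 FREE]
Op 2: b = malloc(2) -> b = 5; heap: [0-4 ALLOC][5-6 ALLOC][7-25 FREE]
Op 3: c = malloc(5) -> c = 7; heap: [0-4 ALLOC][5-6 ALLOC][7-11 ALLOC][12-25 FREE]
Op 4: d = malloc(6) -> d = 12; heap: [0-4 ALLOC][5-6 ALLOC][7-11 ALLOC][12-17 ALLOC][18-25 FREE]
Op 5: free(a) -> (freed a); heap: [0-4 FREE][5-6 ALLOC][7-11 ALLOC][12-17 ALLOC][18-25 FREE]
Op 6: e = malloc(7) -> e = 18; heap: [0-4 FREE][5-6 ALLOC][7-11 ALLOC][12-17 ALLOC][18-24 ALLOC][25-25 FREE]
Op 7: free(b) -> (freed b); heap: [0-6 FREE][7-11 ALLOC][12-17 ALLOC][18-24 ALLOC][25-25 FREE]
Op 8: f = malloc(4) -> f = 0; heap: [0-3 ALLOC][4-6 FREE][7-11 ALLOC][12-17 ALLOC][18-24 ALLOC][25-25 FREE]
free(e): e = 18 -> block [18-24 ALLOC]; mark free, coalesce with adjacent free neighbors -> [0-3 ALLOC][4-6 FREE][7-11 ALLOC][12-17 ALLOC][18-25 FREE]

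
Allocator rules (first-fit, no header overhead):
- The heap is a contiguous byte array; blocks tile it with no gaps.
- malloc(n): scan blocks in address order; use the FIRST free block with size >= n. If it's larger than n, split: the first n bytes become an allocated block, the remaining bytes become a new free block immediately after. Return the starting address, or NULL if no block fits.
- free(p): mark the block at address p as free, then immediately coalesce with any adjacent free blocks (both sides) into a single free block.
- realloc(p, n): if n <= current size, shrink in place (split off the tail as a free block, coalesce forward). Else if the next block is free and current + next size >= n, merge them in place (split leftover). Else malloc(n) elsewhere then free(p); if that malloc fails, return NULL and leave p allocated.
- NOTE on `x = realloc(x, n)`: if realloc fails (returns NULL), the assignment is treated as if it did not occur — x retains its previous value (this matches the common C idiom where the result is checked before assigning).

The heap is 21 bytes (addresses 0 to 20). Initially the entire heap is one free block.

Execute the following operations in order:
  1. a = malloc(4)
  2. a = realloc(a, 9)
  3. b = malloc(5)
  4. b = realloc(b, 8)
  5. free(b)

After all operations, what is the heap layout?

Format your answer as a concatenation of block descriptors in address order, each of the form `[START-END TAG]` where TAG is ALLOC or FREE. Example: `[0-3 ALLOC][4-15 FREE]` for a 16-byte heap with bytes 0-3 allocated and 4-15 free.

Answer: [0-8 ALLOC][9-20 FREE]

Derivation:
Op 1: a = malloc(4) -> a = 0; heap: [0-3 ALLOC][4-20 FREE]
Op 2: a = realloc(a, 9) -> a = 0; heap: [0-8 ALLOC][9-20 FREE]
Op 3: b = malloc(5) -> b = 9; heap: [0-8 ALLOC][9-13 ALLOC][14-20 FREE]
Op 4: b = realloc(b, 8) -> b = 9; heap: [0-8 ALLOC][9-16 ALLOC][17-20 FREE]
Op 5: free(b) -> (freed b); heap: [0-8 ALLOC][9-20 FREE]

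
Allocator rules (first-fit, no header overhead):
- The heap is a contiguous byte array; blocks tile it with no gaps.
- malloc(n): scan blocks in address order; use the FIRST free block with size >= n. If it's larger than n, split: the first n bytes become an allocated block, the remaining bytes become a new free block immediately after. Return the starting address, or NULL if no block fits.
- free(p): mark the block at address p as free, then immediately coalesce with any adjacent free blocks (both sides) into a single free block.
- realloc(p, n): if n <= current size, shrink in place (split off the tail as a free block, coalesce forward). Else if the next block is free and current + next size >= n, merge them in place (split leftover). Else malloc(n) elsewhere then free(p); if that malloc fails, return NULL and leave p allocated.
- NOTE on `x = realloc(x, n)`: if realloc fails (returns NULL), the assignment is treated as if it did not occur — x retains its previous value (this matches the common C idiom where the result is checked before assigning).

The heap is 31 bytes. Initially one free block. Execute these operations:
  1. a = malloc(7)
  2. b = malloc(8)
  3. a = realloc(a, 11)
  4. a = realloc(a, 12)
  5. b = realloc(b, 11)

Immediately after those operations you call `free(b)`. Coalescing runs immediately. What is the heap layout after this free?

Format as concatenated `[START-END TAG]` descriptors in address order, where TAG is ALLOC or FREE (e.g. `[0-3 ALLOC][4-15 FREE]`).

Answer: [0-14 FREE][15-26 ALLOC][27-30 FREE]

Derivation:
Op 1: a = malloc(7) -> a = 0; heap: [0-6 ALLOC][7-30 FREE]
Op 2: b = malloc(8) -> b = 7; heap: [0-6 ALLOC][7-14 ALLOC][15-30 FREE]
Op 3: a = realloc(a, 11) -> a = 15; heap: [0-6 FREE][7-14 ALLOC][15-25 ALLOC][26-30 FREE]
Op 4: a = realloc(a, 12) -> a = 15; heap: [0-6 FREE][7-14 ALLOC][15-26 ALLOC][27-30 FREE]
Op 5: b = realloc(b, 11) -> NULL (b unchanged); heap: [0-6 FREE][7-14 ALLOC][15-26 ALLOC][27-30 FREE]
free(b): b = 7 -> block [7-14 ALLOC]; mark free, coalesce with adjacent free neighbors -> [0-14 FREE][15-26 ALLOC][27-30 FREE]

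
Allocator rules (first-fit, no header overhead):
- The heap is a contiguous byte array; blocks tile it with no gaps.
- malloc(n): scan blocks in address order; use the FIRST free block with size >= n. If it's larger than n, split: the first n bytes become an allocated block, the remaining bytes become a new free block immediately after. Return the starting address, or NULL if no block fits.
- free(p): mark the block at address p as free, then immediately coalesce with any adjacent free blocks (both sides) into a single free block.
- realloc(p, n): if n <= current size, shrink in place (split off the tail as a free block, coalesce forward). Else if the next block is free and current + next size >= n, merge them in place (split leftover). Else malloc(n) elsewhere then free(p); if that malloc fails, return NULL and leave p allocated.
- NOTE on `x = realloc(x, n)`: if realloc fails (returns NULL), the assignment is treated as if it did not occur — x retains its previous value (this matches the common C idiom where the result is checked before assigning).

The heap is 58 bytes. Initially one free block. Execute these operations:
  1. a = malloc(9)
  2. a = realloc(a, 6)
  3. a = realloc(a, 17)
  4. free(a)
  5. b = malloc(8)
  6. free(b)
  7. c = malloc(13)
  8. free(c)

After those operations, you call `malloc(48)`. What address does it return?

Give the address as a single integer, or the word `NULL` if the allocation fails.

Answer: 0

Derivation:
Op 1: a = malloc(9) -> a = 0; heap: [0-8 ALLOC][9-57 FREE]
Op 2: a = realloc(a, 6) -> a = 0; heap: [0-5 ALLOC][6-57 FREE]
Op 3: a = realloc(a, 17) -> a = 0; heap: [0-16 ALLOC][17-57 FREE]
Op 4: free(a) -> (freed a); heap: [0-57 FREE]
Op 5: b = malloc(8) -> b = 0; heap: [0-7 ALLOC][8-57 FREE]
Op 6: free(b) -> (freed b); heap: [0-57 FREE]
Op 7: c = malloc(13) -> c = 0; heap: [0-12 ALLOC][13-57 FREE]
Op 8: free(c) -> (freed c); heap: [0-57 FREE]
malloc(48): first-fit scan over [0-57 FREE] -> 0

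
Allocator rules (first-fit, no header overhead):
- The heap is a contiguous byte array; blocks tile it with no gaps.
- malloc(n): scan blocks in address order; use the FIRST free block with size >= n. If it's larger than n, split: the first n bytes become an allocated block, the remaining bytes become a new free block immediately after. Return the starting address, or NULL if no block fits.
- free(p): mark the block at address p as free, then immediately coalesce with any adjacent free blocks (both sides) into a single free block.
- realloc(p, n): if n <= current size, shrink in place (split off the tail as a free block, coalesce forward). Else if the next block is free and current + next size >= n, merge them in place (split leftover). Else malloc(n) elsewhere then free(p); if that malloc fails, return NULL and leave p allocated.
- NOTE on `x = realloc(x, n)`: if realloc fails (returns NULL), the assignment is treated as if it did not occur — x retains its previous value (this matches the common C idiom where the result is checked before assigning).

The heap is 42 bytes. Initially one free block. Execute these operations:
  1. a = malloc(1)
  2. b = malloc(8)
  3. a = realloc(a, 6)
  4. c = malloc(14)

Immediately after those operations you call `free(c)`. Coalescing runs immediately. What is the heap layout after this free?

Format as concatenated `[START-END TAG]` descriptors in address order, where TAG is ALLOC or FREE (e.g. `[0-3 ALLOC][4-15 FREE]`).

Op 1: a = malloc(1) -> a = 0; heap: [0-0 ALLOC][1-41 FREE]
Op 2: b = malloc(8) -> b = 1; heap: [0-0 ALLOC][1-8 ALLOC][9-41 FREE]
Op 3: a = realloc(a, 6) -> a = 9; heap: [0-0 FREE][1-8 ALLOC][9-14 ALLOC][15-41 FREE]
Op 4: c = malloc(14) -> c = 15; heap: [0-0 FREE][1-8 ALLOC][9-14 ALLOC][15-28 ALLOC][29-41 FREE]
free(c): c = 15 -> block [15-28 ALLOC]; mark free, coalesce with adjacent free neighbors -> [0-0 FREE][1-8 ALLOC][9-14 ALLOC][15-41 FREE]

Answer: [0-0 FREE][1-8 ALLOC][9-14 ALLOC][15-41 FREE]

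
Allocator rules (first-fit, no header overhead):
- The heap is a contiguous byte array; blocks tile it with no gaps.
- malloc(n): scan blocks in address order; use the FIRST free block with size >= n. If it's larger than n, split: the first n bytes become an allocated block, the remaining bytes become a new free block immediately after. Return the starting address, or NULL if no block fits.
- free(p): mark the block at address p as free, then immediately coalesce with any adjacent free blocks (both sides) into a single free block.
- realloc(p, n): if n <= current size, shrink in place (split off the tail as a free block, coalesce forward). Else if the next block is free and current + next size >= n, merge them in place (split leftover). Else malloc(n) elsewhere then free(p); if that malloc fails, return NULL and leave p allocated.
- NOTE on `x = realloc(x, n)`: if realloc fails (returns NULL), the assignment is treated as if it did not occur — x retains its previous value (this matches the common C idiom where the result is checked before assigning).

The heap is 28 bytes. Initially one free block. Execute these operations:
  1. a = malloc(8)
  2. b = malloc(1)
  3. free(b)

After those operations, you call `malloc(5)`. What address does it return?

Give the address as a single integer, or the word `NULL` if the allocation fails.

Op 1: a = malloc(8) -> a = 0; heap: [0-7 ALLOC][8-27 FREE]
Op 2: b = malloc(1) -> b = 8; heap: [0-7 ALLOC][8-8 ALLOC][9-27 FREE]
Op 3: free(b) -> (freed b); heap: [0-7 ALLOC][8-27 FREE]
malloc(5): first-fit scan over [0-7 ALLOC][8-27 FREE] -> 8

Answer: 8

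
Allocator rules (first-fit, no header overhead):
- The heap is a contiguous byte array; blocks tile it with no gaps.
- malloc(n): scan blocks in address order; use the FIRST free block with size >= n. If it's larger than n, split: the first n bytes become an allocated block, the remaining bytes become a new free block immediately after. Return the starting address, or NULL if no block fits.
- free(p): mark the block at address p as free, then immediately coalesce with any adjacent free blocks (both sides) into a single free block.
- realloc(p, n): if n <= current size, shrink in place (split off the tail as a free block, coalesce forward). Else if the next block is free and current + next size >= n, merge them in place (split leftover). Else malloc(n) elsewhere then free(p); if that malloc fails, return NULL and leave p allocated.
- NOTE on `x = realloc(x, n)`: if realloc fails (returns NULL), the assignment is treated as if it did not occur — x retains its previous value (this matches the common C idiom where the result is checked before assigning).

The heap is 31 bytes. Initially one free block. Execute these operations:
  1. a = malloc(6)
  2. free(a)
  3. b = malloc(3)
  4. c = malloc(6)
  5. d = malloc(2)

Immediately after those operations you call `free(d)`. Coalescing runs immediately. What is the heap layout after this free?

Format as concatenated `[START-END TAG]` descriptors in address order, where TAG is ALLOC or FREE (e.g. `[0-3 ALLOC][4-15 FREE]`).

Op 1: a = malloc(6) -> a = 0; heap: [0-5 ALLOC][6-30 FREE]
Op 2: free(a) -> (freed a); heap: [0-30 FREE]
Op 3: b = malloc(3) -> b = 0; heap: [0-2 ALLOC][3-30 FREE]
Op 4: c = malloc(6) -> c = 3; heap: [0-2 ALLOC][3-8 ALLOC][9-30 FREE]
Op 5: d = malloc(2) -> d = 9; heap: [0-2 ALLOC][3-8 ALLOC][9-10 ALLOC][11-30 FREE]
free(d): d = 9 -> block [9-10 ALLOC]; mark free, coalesce with adjacent free neighbors -> [0-2 ALLOC][3-8 ALLOC][9-30 FREE]

Answer: [0-2 ALLOC][3-8 ALLOC][9-30 FREE]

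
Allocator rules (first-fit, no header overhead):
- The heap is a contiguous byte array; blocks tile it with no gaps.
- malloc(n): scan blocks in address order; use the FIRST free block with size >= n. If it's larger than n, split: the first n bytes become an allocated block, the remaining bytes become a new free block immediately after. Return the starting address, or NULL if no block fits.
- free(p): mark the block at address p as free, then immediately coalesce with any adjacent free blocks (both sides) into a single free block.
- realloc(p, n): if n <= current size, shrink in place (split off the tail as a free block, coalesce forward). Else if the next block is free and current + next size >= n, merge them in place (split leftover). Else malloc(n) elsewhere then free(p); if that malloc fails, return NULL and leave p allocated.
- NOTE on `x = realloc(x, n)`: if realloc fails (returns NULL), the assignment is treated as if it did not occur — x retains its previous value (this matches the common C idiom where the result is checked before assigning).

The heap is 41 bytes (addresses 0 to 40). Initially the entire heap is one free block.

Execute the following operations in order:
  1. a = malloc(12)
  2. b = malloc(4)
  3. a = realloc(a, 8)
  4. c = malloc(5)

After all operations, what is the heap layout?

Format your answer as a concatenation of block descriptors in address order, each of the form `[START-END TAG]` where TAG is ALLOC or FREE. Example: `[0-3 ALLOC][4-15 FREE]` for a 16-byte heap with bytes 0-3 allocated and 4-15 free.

Op 1: a = malloc(12) -> a = 0; heap: [0-11 ALLOC][12-40 FREE]
Op 2: b = malloc(4) -> b = 12; heap: [0-11 ALLOC][12-15 ALLOC][16-40 FREE]
Op 3: a = realloc(a, 8) -> a = 0; heap: [0-7 ALLOC][8-11 FREE][12-15 ALLOC][16-40 FREE]
Op 4: c = malloc(5) -> c = 16; heap: [0-7 ALLOC][8-11 FREE][12-15 ALLOC][16-20 ALLOC][21-40 FREE]

Answer: [0-7 ALLOC][8-11 FREE][12-15 ALLOC][16-20 ALLOC][21-40 FREE]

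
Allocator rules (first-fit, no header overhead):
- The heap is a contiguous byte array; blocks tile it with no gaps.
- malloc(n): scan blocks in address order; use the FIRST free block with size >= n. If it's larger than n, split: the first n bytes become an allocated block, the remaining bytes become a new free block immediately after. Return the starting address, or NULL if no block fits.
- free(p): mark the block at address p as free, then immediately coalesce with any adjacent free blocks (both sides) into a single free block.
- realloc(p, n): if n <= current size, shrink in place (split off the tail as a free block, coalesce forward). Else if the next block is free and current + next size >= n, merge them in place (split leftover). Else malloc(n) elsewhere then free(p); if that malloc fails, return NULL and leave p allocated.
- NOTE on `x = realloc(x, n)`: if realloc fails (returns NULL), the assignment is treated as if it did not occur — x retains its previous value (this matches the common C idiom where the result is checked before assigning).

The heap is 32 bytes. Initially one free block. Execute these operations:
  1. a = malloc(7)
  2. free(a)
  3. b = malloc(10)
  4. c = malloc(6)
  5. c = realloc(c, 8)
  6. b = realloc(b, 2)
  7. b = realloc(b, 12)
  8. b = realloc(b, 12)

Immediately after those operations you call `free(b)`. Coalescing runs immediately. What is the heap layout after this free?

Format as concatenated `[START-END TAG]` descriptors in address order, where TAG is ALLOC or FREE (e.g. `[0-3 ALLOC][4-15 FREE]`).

Op 1: a = malloc(7) -> a = 0; heap: [0-6 ALLOC][7-31 FREE]
Op 2: free(a) -> (freed a); heap: [0-31 FREE]
Op 3: b = malloc(10) -> b = 0; heap: [0-9 ALLOC][10-31 FREE]
Op 4: c = malloc(6) -> c = 10; heap: [0-9 ALLOC][10-15 ALLOC][16-31 FREE]
Op 5: c = realloc(c, 8) -> c = 10; heap: [0-9 ALLOC][10-17 ALLOC][18-31 FREE]
Op 6: b = realloc(b, 2) -> b = 0; heap: [0-1 ALLOC][2-9 FREE][10-17 ALLOC][18-31 FREE]
Op 7: b = realloc(b, 12) -> b = 18; heap: [0-9 FREE][10-17 ALLOC][18-29 ALLOC][30-31 FREE]
Op 8: b = realloc(b, 12) -> b = 18; heap: [0-9 FREE][10-17 ALLOC][18-29 ALLOC][30-31 FREE]
free(b): b = 18 -> block [18-29 ALLOC]; mark free, coalesce with adjacent free neighbors -> [0-9 FREE][10-17 ALLOC][18-31 FREE]

Answer: [0-9 FREE][10-17 ALLOC][18-31 FREE]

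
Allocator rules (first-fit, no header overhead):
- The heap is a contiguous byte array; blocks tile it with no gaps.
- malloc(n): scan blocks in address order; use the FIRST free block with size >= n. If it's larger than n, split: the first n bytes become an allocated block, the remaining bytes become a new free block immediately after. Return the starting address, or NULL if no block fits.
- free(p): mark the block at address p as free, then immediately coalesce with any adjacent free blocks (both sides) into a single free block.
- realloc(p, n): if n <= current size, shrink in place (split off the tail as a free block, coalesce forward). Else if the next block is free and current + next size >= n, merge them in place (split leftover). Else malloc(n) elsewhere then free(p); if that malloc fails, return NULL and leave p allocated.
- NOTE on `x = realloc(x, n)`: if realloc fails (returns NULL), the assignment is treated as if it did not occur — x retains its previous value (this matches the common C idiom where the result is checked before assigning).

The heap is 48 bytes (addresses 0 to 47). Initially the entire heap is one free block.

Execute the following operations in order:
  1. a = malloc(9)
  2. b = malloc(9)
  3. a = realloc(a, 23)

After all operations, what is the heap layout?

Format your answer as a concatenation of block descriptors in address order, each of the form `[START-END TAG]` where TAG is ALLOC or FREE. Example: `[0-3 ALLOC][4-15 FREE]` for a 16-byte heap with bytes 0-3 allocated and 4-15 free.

Op 1: a = malloc(9) -> a = 0; heap: [0-8 ALLOC][9-47 FREE]
Op 2: b = malloc(9) -> b = 9; heap: [0-8 ALLOC][9-17 ALLOC][18-47 FREE]
Op 3: a = realloc(a, 23) -> a = 18; heap: [0-8 FREE][9-17 ALLOC][18-40 ALLOC][41-47 FREE]

Answer: [0-8 FREE][9-17 ALLOC][18-40 ALLOC][41-47 FREE]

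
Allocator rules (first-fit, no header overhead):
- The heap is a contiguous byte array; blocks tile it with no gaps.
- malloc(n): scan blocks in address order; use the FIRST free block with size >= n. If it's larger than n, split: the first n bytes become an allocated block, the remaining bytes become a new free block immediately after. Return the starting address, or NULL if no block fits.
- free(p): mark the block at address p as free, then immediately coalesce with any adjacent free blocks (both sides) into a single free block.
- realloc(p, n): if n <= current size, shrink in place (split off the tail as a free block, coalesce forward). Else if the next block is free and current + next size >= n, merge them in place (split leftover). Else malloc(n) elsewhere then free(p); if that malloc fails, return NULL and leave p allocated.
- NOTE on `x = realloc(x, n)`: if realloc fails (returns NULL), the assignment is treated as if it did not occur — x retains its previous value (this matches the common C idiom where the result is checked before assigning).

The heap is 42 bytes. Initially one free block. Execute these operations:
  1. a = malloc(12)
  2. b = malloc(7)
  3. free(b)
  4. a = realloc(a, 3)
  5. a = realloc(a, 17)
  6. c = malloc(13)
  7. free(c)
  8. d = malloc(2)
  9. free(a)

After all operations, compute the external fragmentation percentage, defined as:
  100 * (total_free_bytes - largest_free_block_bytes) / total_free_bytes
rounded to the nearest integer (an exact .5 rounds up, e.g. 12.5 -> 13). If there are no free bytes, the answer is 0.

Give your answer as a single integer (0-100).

Answer: 43

Derivation:
Op 1: a = malloc(12) -> a = 0; heap: [0-11 ALLOC][12-41 FREE]
Op 2: b = malloc(7) -> b = 12; heap: [0-11 ALLOC][12-18 ALLOC][19-41 FREE]
Op 3: free(b) -> (freed b); heap: [0-11 ALLOC][12-41 FREE]
Op 4: a = realloc(a, 3) -> a = 0; heap: [0-2 ALLOC][3-41 FREE]
Op 5: a = realloc(a, 17) -> a = 0; heap: [0-16 ALLOC][17-41 FREE]
Op 6: c = malloc(13) -> c = 17; heap: [0-16 ALLOC][17-29 ALLOC][30-41 FREE]
Op 7: free(c) -> (freed c); heap: [0-16 ALLOC][17-41 FREE]
Op 8: d = malloc(2) -> d = 17; heap: [0-16 ALLOC][17-18 ALLOC][19-41 FREE]
Op 9: free(a) -> (freed a); heap: [0-16 FREE][17-18 ALLOC][19-41 FREE]
Free blocks: [17 23] total_free=40 largest=23 -> 100*(40-23)/40 = 1700/40 = 42.5 -> rounds to 43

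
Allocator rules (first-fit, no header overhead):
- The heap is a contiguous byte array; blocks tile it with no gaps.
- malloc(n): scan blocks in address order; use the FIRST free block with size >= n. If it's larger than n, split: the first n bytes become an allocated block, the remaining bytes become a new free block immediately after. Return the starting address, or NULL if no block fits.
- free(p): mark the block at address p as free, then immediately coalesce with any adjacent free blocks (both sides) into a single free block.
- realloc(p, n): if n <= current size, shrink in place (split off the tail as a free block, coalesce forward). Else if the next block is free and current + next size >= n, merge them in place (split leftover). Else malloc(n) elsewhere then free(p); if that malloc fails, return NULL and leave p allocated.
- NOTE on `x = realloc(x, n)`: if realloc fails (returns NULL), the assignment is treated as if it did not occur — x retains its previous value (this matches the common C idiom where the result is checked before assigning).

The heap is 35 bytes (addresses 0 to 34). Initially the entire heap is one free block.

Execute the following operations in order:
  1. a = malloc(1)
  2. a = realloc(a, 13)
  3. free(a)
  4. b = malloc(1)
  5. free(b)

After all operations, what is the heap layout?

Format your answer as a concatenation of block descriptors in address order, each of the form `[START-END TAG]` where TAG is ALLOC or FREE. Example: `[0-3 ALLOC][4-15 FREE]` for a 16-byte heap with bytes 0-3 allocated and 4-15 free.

Op 1: a = malloc(1) -> a = 0; heap: [0-0 ALLOC][1-34 FREE]
Op 2: a = realloc(a, 13) -> a = 0; heap: [0-12 ALLOC][13-34 FREE]
Op 3: free(a) -> (freed a); heap: [0-34 FREE]
Op 4: b = malloc(1) -> b = 0; heap: [0-0 ALLOC][1-34 FREE]
Op 5: free(b) -> (freed b); heap: [0-34 FREE]

Answer: [0-34 FREE]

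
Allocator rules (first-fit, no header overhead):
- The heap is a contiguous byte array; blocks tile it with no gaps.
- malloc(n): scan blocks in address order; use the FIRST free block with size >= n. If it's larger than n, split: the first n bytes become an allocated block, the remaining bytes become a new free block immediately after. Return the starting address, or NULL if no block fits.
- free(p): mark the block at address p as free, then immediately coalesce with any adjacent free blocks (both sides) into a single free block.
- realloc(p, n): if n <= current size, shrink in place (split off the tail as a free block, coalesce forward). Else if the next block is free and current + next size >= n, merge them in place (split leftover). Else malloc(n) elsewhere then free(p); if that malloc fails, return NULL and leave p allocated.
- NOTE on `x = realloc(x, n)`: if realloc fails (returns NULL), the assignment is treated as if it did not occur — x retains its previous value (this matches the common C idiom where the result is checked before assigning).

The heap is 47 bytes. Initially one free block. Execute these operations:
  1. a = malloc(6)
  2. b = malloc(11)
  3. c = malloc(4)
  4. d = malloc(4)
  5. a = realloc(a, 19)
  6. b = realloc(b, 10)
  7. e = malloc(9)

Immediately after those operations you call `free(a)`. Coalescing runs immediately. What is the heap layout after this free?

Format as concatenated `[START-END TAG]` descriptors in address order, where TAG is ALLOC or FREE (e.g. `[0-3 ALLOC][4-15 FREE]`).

Op 1: a = malloc(6) -> a = 0; heap: [0-5 ALLOC][6-46 FREE]
Op 2: b = malloc(11) -> b = 6; heap: [0-5 ALLOC][6-16 ALLOC][17-46 FREE]
Op 3: c = malloc(4) -> c = 17; heap: [0-5 ALLOC][6-16 ALLOC][17-20 ALLOC][21-46 FREE]
Op 4: d = malloc(4) -> d = 21; heap: [0-5 ALLOC][6-16 ALLOC][17-20 ALLOC][21-24 ALLOC][25-46 FREE]
Op 5: a = realloc(a, 19) -> a = 25; heap: [0-5 FREE][6-16 ALLOC][17-20 ALLOC][21-24 ALLOC][25-43 ALLOC][44-46 FREE]
Op 6: b = realloc(b, 10) -> b = 6; heap: [0-5 FREE][6-15 ALLOC][16-16 FREE][17-20 ALLOC][21-24 ALLOC][25-43 ALLOC][44-46 FREE]
Op 7: e = malloc(9) -> e = NULL; heap: [0-5 FREE][6-15 ALLOC][16-16 FREE][17-20 ALLOC][21-24 ALLOC][25-43 ALLOC][44-46 FREE]
free(a): a = 25 -> block [25-43 ALLOC]; mark free, coalesce with adjacent free neighbors -> [0-5 FREE][6-15 ALLOC][16-16 FREE][17-20 ALLOC][21-24 ALLOC][25-46 FREE]

Answer: [0-5 FREE][6-15 ALLOC][16-16 FREE][17-20 ALLOC][21-24 ALLOC][25-46 FREE]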